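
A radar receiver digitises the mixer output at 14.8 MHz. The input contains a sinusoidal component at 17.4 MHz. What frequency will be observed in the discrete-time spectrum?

17.4 MHz mod fs = 2.6 MHz.
2.6 MHz ≤ fs/2 = 7.4 MHz, appears at 2.6 MHz.

2.6 MHz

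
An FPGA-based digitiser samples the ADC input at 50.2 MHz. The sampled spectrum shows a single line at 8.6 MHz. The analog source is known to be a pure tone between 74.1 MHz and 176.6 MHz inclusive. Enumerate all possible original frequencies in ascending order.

Frequencies that alias to 8.6 MHz are k·fs ± 8.6 MHz for integer k ≥ 0.
k=0: 8.6 MHz.
k=1: 41.6 MHz, 58.8 MHz.
k=2: 91.8 MHz, 109 MHz.
k=3: 142 MHz, 159.2 MHz.
k=4: 192.2 MHz, 209.4 MHz.
Within [74.1 MHz, 176.6 MHz]: 91.8 MHz, 109 MHz, 142 MHz, 159.2 MHz.

91.8 MHz, 109 MHz, 142 MHz, 159.2 MHz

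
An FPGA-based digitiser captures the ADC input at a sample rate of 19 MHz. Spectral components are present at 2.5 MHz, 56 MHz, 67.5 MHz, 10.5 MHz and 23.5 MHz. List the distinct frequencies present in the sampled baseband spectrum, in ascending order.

fs/2 = 9.5 MHz.
2.5 MHz ≤ fs/2 = 9.5 MHz, passes unchanged.
56 MHz mod fs = 18 MHz.
18 MHz > fs/2 = 9.5 MHz, folds to fs − 18 MHz = 1 MHz.
67.5 MHz mod fs = 10.5 MHz.
10.5 MHz > fs/2 = 9.5 MHz, folds to fs − 10.5 MHz = 8.5 MHz.
10.5 MHz > fs/2 = 9.5 MHz, folds to fs − 10.5 MHz = 8.5 MHz.
23.5 MHz mod fs = 4.5 MHz.
4.5 MHz ≤ fs/2 = 9.5 MHz, appears at 4.5 MHz.
Distinct values: {1 MHz, 2.5 MHz, 4.5 MHz, 8.5 MHz}.

1 MHz, 2.5 MHz, 4.5 MHz, 8.5 MHz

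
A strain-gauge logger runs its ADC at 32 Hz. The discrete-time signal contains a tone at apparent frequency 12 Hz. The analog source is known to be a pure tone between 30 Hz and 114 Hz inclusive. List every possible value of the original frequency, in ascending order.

Frequencies that alias to 12 Hz are k·fs ± 12 Hz for integer k ≥ 0.
k=0: 12 Hz.
k=1: 20 Hz, 44 Hz.
k=2: 52 Hz, 76 Hz.
k=3: 84 Hz, 108 Hz.
k=4: 116 Hz, 140 Hz.
Within [30 Hz, 114 Hz]: 44 Hz, 52 Hz, 76 Hz, 84 Hz, 108 Hz.

44 Hz, 52 Hz, 76 Hz, 84 Hz, 108 Hz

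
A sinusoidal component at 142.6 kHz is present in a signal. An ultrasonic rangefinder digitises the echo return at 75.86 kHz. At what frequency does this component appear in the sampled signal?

9.12 kHz

142.6 kHz mod fs = 66.74 kHz.
66.74 kHz > fs/2 = 37.93 kHz, folds to fs − 66.74 kHz = 9.12 kHz.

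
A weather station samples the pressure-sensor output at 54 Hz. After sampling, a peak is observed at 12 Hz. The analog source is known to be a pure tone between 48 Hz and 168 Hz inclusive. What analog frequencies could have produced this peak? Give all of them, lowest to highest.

66 Hz, 96 Hz, 120 Hz, 150 Hz

Frequencies that alias to 12 Hz are k·fs ± 12 Hz for integer k ≥ 0.
k=0: 12 Hz.
k=1: 42 Hz, 66 Hz.
k=2: 96 Hz, 120 Hz.
k=3: 150 Hz, 174 Hz.
k=4: 204 Hz, 228 Hz.
Within [48 Hz, 168 Hz]: 66 Hz, 96 Hz, 120 Hz, 150 Hz.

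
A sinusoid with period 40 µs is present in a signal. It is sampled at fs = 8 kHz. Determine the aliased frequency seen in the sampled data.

1 kHz

T = 40 µs → f = 1/T = 25 kHz.
25 kHz mod fs = 1 kHz.
1 kHz ≤ fs/2 = 4 kHz, appears at 1 kHz.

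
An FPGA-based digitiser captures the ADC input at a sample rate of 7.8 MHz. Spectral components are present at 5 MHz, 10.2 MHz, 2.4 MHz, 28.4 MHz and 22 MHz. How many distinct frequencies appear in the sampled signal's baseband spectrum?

fs/2 = 3.9 MHz.
5 MHz > fs/2 = 3.9 MHz, folds to fs − 5 MHz = 2.8 MHz.
10.2 MHz mod fs = 2.4 MHz.
2.4 MHz ≤ fs/2 = 3.9 MHz, appears at 2.4 MHz.
2.4 MHz ≤ fs/2 = 3.9 MHz, passes unchanged.
28.4 MHz mod fs = 5 MHz.
5 MHz > fs/2 = 3.9 MHz, folds to fs − 5 MHz = 2.8 MHz.
22 MHz mod fs = 6.4 MHz.
6.4 MHz > fs/2 = 3.9 MHz, folds to fs − 6.4 MHz = 1.4 MHz.
Distinct values: {1.4 MHz, 2.4 MHz, 2.8 MHz} → 3.

3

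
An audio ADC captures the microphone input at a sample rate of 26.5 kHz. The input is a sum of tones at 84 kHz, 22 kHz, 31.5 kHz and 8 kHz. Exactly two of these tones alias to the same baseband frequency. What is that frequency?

fs/2 = 13.25 kHz.
84 kHz mod fs = 4.5 kHz.
4.5 kHz ≤ fs/2 = 13.25 kHz, appears at 4.5 kHz.
22 kHz > fs/2 = 13.25 kHz, folds to fs − 22 kHz = 4.5 kHz.
31.5 kHz mod fs = 5 kHz.
5 kHz ≤ fs/2 = 13.25 kHz, appears at 5 kHz.
8 kHz ≤ fs/2 = 13.25 kHz, passes unchanged.
22 kHz and 84 kHz both map to 4.5 kHz.

4.5 kHz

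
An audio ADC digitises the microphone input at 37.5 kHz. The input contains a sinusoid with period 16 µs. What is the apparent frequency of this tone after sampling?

12.5 kHz

T = 16 µs → f = 1/T = 62.5 kHz.
62.5 kHz mod fs = 25 kHz.
25 kHz > fs/2 = 18.75 kHz, folds to fs − 25 kHz = 12.5 kHz.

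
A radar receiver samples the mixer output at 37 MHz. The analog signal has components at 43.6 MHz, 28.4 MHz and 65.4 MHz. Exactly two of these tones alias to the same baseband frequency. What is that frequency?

fs/2 = 18.5 MHz.
43.6 MHz mod fs = 6.6 MHz.
6.6 MHz ≤ fs/2 = 18.5 MHz, appears at 6.6 MHz.
28.4 MHz > fs/2 = 18.5 MHz, folds to fs − 28.4 MHz = 8.6 MHz.
65.4 MHz mod fs = 28.4 MHz.
28.4 MHz > fs/2 = 18.5 MHz, folds to fs − 28.4 MHz = 8.6 MHz.
28.4 MHz and 65.4 MHz both map to 8.6 MHz.

8.6 MHz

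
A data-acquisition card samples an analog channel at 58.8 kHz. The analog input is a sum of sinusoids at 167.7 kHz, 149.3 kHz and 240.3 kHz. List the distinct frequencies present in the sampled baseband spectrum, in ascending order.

5.1 kHz, 8.7 kHz, 27.1 kHz

fs/2 = 29.4 kHz.
167.7 kHz mod fs = 50.1 kHz.
50.1 kHz > fs/2 = 29.4 kHz, folds to fs − 50.1 kHz = 8.7 kHz.
149.3 kHz mod fs = 31.7 kHz.
31.7 kHz > fs/2 = 29.4 kHz, folds to fs − 31.7 kHz = 27.1 kHz.
240.3 kHz mod fs = 5.1 kHz.
5.1 kHz ≤ fs/2 = 29.4 kHz, appears at 5.1 kHz.
Distinct values: {5.1 kHz, 8.7 kHz, 27.1 kHz}.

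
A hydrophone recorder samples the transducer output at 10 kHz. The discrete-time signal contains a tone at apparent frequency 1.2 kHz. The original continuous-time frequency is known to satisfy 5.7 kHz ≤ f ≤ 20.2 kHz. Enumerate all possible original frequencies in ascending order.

8.8 kHz, 11.2 kHz, 18.8 kHz

Frequencies that alias to 1.2 kHz are k·fs ± 1.2 kHz for integer k ≥ 0.
k=0: 1.2 kHz.
k=1: 8.8 kHz, 11.2 kHz.
k=2: 18.8 kHz, 21.2 kHz.
k=3: 28.8 kHz, 31.2 kHz.
Within [5.7 kHz, 20.2 kHz]: 8.8 kHz, 11.2 kHz, 18.8 kHz.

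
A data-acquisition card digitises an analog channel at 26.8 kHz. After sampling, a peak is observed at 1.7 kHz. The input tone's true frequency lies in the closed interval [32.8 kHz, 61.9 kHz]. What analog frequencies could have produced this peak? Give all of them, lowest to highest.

51.9 kHz, 55.3 kHz

Frequencies that alias to 1.7 kHz are k·fs ± 1.7 kHz for integer k ≥ 0.
k=0: 1.7 kHz.
k=1: 25.1 kHz, 28.5 kHz.
k=2: 51.9 kHz, 55.3 kHz.
k=3: 78.7 kHz, 82.1 kHz.
Within [32.8 kHz, 61.9 kHz]: 51.9 kHz, 55.3 kHz.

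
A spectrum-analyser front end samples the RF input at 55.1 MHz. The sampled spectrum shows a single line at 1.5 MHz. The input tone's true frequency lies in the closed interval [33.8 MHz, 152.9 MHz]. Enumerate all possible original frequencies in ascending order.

Frequencies that alias to 1.5 MHz are k·fs ± 1.5 MHz for integer k ≥ 0.
k=0: 1.5 MHz.
k=1: 53.6 MHz, 56.6 MHz.
k=2: 108.7 MHz, 111.7 MHz.
k=3: 163.8 MHz, 166.8 MHz.
Within [33.8 MHz, 152.9 MHz]: 53.6 MHz, 56.6 MHz, 108.7 MHz, 111.7 MHz.

53.6 MHz, 56.6 MHz, 108.7 MHz, 111.7 MHz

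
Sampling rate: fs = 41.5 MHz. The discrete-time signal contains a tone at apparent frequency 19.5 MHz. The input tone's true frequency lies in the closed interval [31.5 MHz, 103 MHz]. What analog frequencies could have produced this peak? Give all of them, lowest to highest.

61 MHz, 63.5 MHz, 102.5 MHz

Frequencies that alias to 19.5 MHz are k·fs ± 19.5 MHz for integer k ≥ 0.
k=0: 19.5 MHz.
k=1: 22 MHz, 61 MHz.
k=2: 63.5 MHz, 102.5 MHz.
k=3: 105 MHz, 144 MHz.
Within [31.5 MHz, 103 MHz]: 61 MHz, 63.5 MHz, 102.5 MHz.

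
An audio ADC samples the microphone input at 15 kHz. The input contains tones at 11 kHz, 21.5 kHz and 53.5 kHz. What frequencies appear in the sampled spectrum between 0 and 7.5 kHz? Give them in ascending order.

4 kHz, 6.5 kHz

fs/2 = 7.5 kHz.
11 kHz > fs/2 = 7.5 kHz, folds to fs − 11 kHz = 4 kHz.
21.5 kHz mod fs = 6.5 kHz.
6.5 kHz ≤ fs/2 = 7.5 kHz, appears at 6.5 kHz.
53.5 kHz mod fs = 8.5 kHz.
8.5 kHz > fs/2 = 7.5 kHz, folds to fs − 8.5 kHz = 6.5 kHz.
Distinct values: {4 kHz, 6.5 kHz}.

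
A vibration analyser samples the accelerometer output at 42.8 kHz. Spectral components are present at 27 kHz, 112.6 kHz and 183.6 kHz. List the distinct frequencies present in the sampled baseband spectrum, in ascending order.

fs/2 = 21.4 kHz.
27 kHz > fs/2 = 21.4 kHz, folds to fs − 27 kHz = 15.8 kHz.
112.6 kHz mod fs = 27 kHz.
27 kHz > fs/2 = 21.4 kHz, folds to fs − 27 kHz = 15.8 kHz.
183.6 kHz mod fs = 12.4 kHz.
12.4 kHz ≤ fs/2 = 21.4 kHz, appears at 12.4 kHz.
Distinct values: {12.4 kHz, 15.8 kHz}.

12.4 kHz, 15.8 kHz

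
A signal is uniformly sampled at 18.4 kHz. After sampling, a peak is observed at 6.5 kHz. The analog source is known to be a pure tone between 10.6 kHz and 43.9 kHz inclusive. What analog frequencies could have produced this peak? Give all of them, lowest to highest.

Frequencies that alias to 6.5 kHz are k·fs ± 6.5 kHz for integer k ≥ 0.
k=0: 6.5 kHz.
k=1: 11.9 kHz, 24.9 kHz.
k=2: 30.3 kHz, 43.3 kHz.
k=3: 48.7 kHz, 61.7 kHz.
Within [10.6 kHz, 43.9 kHz]: 11.9 kHz, 24.9 kHz, 30.3 kHz, 43.3 kHz.

11.9 kHz, 24.9 kHz, 30.3 kHz, 43.3 kHz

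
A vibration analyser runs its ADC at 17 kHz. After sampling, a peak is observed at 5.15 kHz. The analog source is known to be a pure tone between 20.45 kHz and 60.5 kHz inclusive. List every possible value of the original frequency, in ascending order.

22.15 kHz, 28.85 kHz, 39.15 kHz, 45.85 kHz, 56.15 kHz

Frequencies that alias to 5.15 kHz are k·fs ± 5.15 kHz for integer k ≥ 0.
k=0: 5.15 kHz.
k=1: 11.85 kHz, 22.15 kHz.
k=2: 28.85 kHz, 39.15 kHz.
k=3: 45.85 kHz, 56.15 kHz.
k=4: 62.85 kHz, 73.15 kHz.
Within [20.45 kHz, 60.5 kHz]: 22.15 kHz, 28.85 kHz, 39.15 kHz, 45.85 kHz, 56.15 kHz.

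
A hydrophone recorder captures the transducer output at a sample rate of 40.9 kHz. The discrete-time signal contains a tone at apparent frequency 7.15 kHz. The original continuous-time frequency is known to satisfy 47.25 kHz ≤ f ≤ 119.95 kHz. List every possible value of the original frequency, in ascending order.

48.05 kHz, 74.65 kHz, 88.95 kHz, 115.55 kHz

Frequencies that alias to 7.15 kHz are k·fs ± 7.15 kHz for integer k ≥ 0.
k=0: 7.15 kHz.
k=1: 33.75 kHz, 48.05 kHz.
k=2: 74.65 kHz, 88.95 kHz.
k=3: 115.55 kHz, 129.85 kHz.
k=4: 156.45 kHz, 170.75 kHz.
Within [47.25 kHz, 119.95 kHz]: 48.05 kHz, 74.65 kHz, 88.95 kHz, 115.55 kHz.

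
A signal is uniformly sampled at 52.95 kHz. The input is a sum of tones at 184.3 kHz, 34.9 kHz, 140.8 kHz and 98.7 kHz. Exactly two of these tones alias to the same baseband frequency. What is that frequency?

fs/2 = 26.475 kHz.
184.3 kHz mod fs = 25.45 kHz.
25.45 kHz ≤ fs/2 = 26.475 kHz, appears at 25.45 kHz.
34.9 kHz > fs/2 = 26.475 kHz, folds to fs − 34.9 kHz = 18.05 kHz.
140.8 kHz mod fs = 34.9 kHz.
34.9 kHz > fs/2 = 26.475 kHz, folds to fs − 34.9 kHz = 18.05 kHz.
98.7 kHz mod fs = 45.75 kHz.
45.75 kHz > fs/2 = 26.475 kHz, folds to fs − 45.75 kHz = 7.2 kHz.
34.9 kHz and 140.8 kHz both map to 18.05 kHz.

18.05 kHz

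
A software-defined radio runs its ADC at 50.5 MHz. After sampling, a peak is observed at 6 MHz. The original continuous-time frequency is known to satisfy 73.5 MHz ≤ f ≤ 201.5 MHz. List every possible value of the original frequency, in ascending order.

Frequencies that alias to 6 MHz are k·fs ± 6 MHz for integer k ≥ 0.
k=0: 6 MHz.
k=1: 44.5 MHz, 56.5 MHz.
k=2: 95 MHz, 107 MHz.
k=3: 145.5 MHz, 157.5 MHz.
k=4: 196 MHz, 208 MHz.
k=5: 246.5 MHz, 258.5 MHz.
Within [73.5 MHz, 201.5 MHz]: 95 MHz, 107 MHz, 145.5 MHz, 157.5 MHz, 196 MHz.

95 MHz, 107 MHz, 145.5 MHz, 157.5 MHz, 196 MHz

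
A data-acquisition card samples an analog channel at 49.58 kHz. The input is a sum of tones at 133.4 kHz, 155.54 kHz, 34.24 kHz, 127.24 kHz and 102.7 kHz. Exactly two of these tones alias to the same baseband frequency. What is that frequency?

fs/2 = 24.79 kHz.
133.4 kHz mod fs = 34.24 kHz.
34.24 kHz > fs/2 = 24.79 kHz, folds to fs − 34.24 kHz = 15.34 kHz.
155.54 kHz mod fs = 6.8 kHz.
6.8 kHz ≤ fs/2 = 24.79 kHz, appears at 6.8 kHz.
34.24 kHz > fs/2 = 24.79 kHz, folds to fs − 34.24 kHz = 15.34 kHz.
127.24 kHz mod fs = 28.08 kHz.
28.08 kHz > fs/2 = 24.79 kHz, folds to fs − 28.08 kHz = 21.5 kHz.
102.7 kHz mod fs = 3.54 kHz.
3.54 kHz ≤ fs/2 = 24.79 kHz, appears at 3.54 kHz.
34.24 kHz and 133.4 kHz both map to 15.34 kHz.

15.34 kHz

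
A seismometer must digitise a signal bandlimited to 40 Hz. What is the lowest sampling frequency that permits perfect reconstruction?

Nyquist rate = 2 × 40 Hz = 80 Hz.

80 Hz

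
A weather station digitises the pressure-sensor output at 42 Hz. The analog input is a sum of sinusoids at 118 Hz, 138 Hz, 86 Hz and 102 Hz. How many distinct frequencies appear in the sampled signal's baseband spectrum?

fs/2 = 21 Hz.
118 Hz mod fs = 34 Hz.
34 Hz > fs/2 = 21 Hz, folds to fs − 34 Hz = 8 Hz.
138 Hz mod fs = 12 Hz.
12 Hz ≤ fs/2 = 21 Hz, appears at 12 Hz.
86 Hz mod fs = 2 Hz.
2 Hz ≤ fs/2 = 21 Hz, appears at 2 Hz.
102 Hz mod fs = 18 Hz.
18 Hz ≤ fs/2 = 21 Hz, appears at 18 Hz.
Distinct values: {2 Hz, 8 Hz, 12 Hz, 18 Hz} → 4.

4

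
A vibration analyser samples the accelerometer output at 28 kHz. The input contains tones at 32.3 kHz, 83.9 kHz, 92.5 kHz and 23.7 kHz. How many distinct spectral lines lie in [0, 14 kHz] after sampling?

fs/2 = 14 kHz.
32.3 kHz mod fs = 4.3 kHz.
4.3 kHz ≤ fs/2 = 14 kHz, appears at 4.3 kHz.
83.9 kHz mod fs = 27.9 kHz.
27.9 kHz > fs/2 = 14 kHz, folds to fs − 27.9 kHz = 0.1 kHz.
92.5 kHz mod fs = 8.5 kHz.
8.5 kHz ≤ fs/2 = 14 kHz, appears at 8.5 kHz.
23.7 kHz > fs/2 = 14 kHz, folds to fs − 23.7 kHz = 4.3 kHz.
Distinct values: {0.1 kHz, 4.3 kHz, 8.5 kHz} → 3.

3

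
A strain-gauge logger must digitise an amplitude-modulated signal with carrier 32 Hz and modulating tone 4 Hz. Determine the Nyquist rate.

AM sidebands sit at fc ± fm = 28 Hz and 36 Hz.
Highest-frequency component: 36 Hz.
Nyquist rate = 2 × 36 Hz = 72 Hz.

72 Hz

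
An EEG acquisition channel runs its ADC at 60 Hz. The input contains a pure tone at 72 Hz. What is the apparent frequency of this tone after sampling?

72 Hz mod fs = 12 Hz.
12 Hz ≤ fs/2 = 30 Hz, appears at 12 Hz.

12 Hz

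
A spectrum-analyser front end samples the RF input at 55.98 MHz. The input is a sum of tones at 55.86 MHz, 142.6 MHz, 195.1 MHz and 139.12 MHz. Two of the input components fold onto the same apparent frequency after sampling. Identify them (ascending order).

fs/2 = 27.99 MHz.
55.86 MHz > fs/2 = 27.99 MHz, folds to fs − 55.86 MHz = 0.12 MHz.
142.6 MHz mod fs = 30.64 MHz.
30.64 MHz > fs/2 = 27.99 MHz, folds to fs − 30.64 MHz = 25.34 MHz.
195.1 MHz mod fs = 27.16 MHz.
27.16 MHz ≤ fs/2 = 27.99 MHz, appears at 27.16 MHz.
139.12 MHz mod fs = 27.16 MHz.
27.16 MHz ≤ fs/2 = 27.99 MHz, appears at 27.16 MHz.
139.12 MHz and 195.1 MHz both map to 27.16 MHz.

139.12 MHz, 195.1 MHz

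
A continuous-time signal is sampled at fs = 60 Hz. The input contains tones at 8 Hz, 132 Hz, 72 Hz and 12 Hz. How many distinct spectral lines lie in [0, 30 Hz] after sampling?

2

fs/2 = 30 Hz.
8 Hz ≤ fs/2 = 30 Hz, passes unchanged.
132 Hz mod fs = 12 Hz.
12 Hz ≤ fs/2 = 30 Hz, appears at 12 Hz.
72 Hz mod fs = 12 Hz.
12 Hz ≤ fs/2 = 30 Hz, appears at 12 Hz.
12 Hz ≤ fs/2 = 30 Hz, passes unchanged.
Distinct values: {8 Hz, 12 Hz} → 2.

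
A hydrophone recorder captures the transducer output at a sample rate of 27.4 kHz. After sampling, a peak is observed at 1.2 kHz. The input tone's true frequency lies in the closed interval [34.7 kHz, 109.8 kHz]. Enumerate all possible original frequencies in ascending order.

Frequencies that alias to 1.2 kHz are k·fs ± 1.2 kHz for integer k ≥ 0.
k=0: 1.2 kHz.
k=1: 26.2 kHz, 28.6 kHz.
k=2: 53.6 kHz, 56 kHz.
k=3: 81 kHz, 83.4 kHz.
k=4: 108.4 kHz, 110.8 kHz.
k=5: 135.8 kHz, 138.2 kHz.
Within [34.7 kHz, 109.8 kHz]: 53.6 kHz, 56 kHz, 81 kHz, 83.4 kHz, 108.4 kHz.

53.6 kHz, 56 kHz, 81 kHz, 83.4 kHz, 108.4 kHz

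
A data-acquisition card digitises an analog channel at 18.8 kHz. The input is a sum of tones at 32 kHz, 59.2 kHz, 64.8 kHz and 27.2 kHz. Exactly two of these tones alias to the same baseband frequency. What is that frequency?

fs/2 = 9.4 kHz.
32 kHz mod fs = 13.2 kHz.
13.2 kHz > fs/2 = 9.4 kHz, folds to fs − 13.2 kHz = 5.6 kHz.
59.2 kHz mod fs = 2.8 kHz.
2.8 kHz ≤ fs/2 = 9.4 kHz, appears at 2.8 kHz.
64.8 kHz mod fs = 8.4 kHz.
8.4 kHz ≤ fs/2 = 9.4 kHz, appears at 8.4 kHz.
27.2 kHz mod fs = 8.4 kHz.
8.4 kHz ≤ fs/2 = 9.4 kHz, appears at 8.4 kHz.
27.2 kHz and 64.8 kHz both map to 8.4 kHz.

8.4 kHz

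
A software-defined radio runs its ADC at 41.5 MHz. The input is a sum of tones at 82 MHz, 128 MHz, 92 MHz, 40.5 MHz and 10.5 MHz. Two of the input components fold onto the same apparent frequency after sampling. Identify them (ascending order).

fs/2 = 20.75 MHz.
82 MHz mod fs = 40.5 MHz.
40.5 MHz > fs/2 = 20.75 MHz, folds to fs − 40.5 MHz = 1 MHz.
128 MHz mod fs = 3.5 MHz.
3.5 MHz ≤ fs/2 = 20.75 MHz, appears at 3.5 MHz.
92 MHz mod fs = 9 MHz.
9 MHz ≤ fs/2 = 20.75 MHz, appears at 9 MHz.
40.5 MHz > fs/2 = 20.75 MHz, folds to fs − 40.5 MHz = 1 MHz.
10.5 MHz ≤ fs/2 = 20.75 MHz, passes unchanged.
40.5 MHz and 82 MHz both map to 1 MHz.

40.5 MHz, 82 MHz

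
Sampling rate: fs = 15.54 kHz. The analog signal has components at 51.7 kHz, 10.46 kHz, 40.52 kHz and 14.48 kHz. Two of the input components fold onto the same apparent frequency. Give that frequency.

fs/2 = 7.77 kHz.
51.7 kHz mod fs = 5.08 kHz.
5.08 kHz ≤ fs/2 = 7.77 kHz, appears at 5.08 kHz.
10.46 kHz > fs/2 = 7.77 kHz, folds to fs − 10.46 kHz = 5.08 kHz.
40.52 kHz mod fs = 9.44 kHz.
9.44 kHz > fs/2 = 7.77 kHz, folds to fs − 9.44 kHz = 6.1 kHz.
14.48 kHz > fs/2 = 7.77 kHz, folds to fs − 14.48 kHz = 1.06 kHz.
10.46 kHz and 51.7 kHz both map to 5.08 kHz.

5.08 kHz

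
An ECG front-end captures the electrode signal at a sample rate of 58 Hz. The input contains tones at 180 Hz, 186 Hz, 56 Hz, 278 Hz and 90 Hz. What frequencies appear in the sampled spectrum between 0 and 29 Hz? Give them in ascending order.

fs/2 = 29 Hz.
180 Hz mod fs = 6 Hz.
6 Hz ≤ fs/2 = 29 Hz, appears at 6 Hz.
186 Hz mod fs = 12 Hz.
12 Hz ≤ fs/2 = 29 Hz, appears at 12 Hz.
56 Hz > fs/2 = 29 Hz, folds to fs − 56 Hz = 2 Hz.
278 Hz mod fs = 46 Hz.
46 Hz > fs/2 = 29 Hz, folds to fs − 46 Hz = 12 Hz.
90 Hz mod fs = 32 Hz.
32 Hz > fs/2 = 29 Hz, folds to fs − 32 Hz = 26 Hz.
Distinct values: {2 Hz, 6 Hz, 12 Hz, 26 Hz}.

2 Hz, 6 Hz, 12 Hz, 26 Hz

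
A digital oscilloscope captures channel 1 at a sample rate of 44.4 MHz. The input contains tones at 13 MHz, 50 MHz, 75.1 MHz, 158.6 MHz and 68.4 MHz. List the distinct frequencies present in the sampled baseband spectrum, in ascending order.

fs/2 = 22.2 MHz.
13 MHz ≤ fs/2 = 22.2 MHz, passes unchanged.
50 MHz mod fs = 5.6 MHz.
5.6 MHz ≤ fs/2 = 22.2 MHz, appears at 5.6 MHz.
75.1 MHz mod fs = 30.7 MHz.
30.7 MHz > fs/2 = 22.2 MHz, folds to fs − 30.7 MHz = 13.7 MHz.
158.6 MHz mod fs = 25.4 MHz.
25.4 MHz > fs/2 = 22.2 MHz, folds to fs − 25.4 MHz = 19 MHz.
68.4 MHz mod fs = 24 MHz.
24 MHz > fs/2 = 22.2 MHz, folds to fs − 24 MHz = 20.4 MHz.
Distinct values: {5.6 MHz, 13 MHz, 13.7 MHz, 19 MHz, 20.4 MHz}.

5.6 MHz, 13 MHz, 13.7 MHz, 19 MHz, 20.4 MHz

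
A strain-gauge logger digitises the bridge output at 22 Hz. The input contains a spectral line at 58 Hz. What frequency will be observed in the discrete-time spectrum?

58 Hz mod fs = 14 Hz.
14 Hz > fs/2 = 11 Hz, folds to fs − 14 Hz = 8 Hz.

8 Hz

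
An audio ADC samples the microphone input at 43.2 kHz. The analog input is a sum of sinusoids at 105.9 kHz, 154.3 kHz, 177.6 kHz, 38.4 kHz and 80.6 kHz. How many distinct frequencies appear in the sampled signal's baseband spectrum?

4

fs/2 = 21.6 kHz.
105.9 kHz mod fs = 19.5 kHz.
19.5 kHz ≤ fs/2 = 21.6 kHz, appears at 19.5 kHz.
154.3 kHz mod fs = 24.7 kHz.
24.7 kHz > fs/2 = 21.6 kHz, folds to fs − 24.7 kHz = 18.5 kHz.
177.6 kHz mod fs = 4.8 kHz.
4.8 kHz ≤ fs/2 = 21.6 kHz, appears at 4.8 kHz.
38.4 kHz > fs/2 = 21.6 kHz, folds to fs − 38.4 kHz = 4.8 kHz.
80.6 kHz mod fs = 37.4 kHz.
37.4 kHz > fs/2 = 21.6 kHz, folds to fs − 37.4 kHz = 5.8 kHz.
Distinct values: {4.8 kHz, 5.8 kHz, 18.5 kHz, 19.5 kHz} → 4.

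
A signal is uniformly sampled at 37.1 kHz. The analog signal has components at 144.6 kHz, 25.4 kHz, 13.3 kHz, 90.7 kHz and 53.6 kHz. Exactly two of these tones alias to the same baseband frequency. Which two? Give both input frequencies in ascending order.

fs/2 = 18.55 kHz.
144.6 kHz mod fs = 33.3 kHz.
33.3 kHz > fs/2 = 18.55 kHz, folds to fs − 33.3 kHz = 3.8 kHz.
25.4 kHz > fs/2 = 18.55 kHz, folds to fs − 25.4 kHz = 11.7 kHz.
13.3 kHz ≤ fs/2 = 18.55 kHz, passes unchanged.
90.7 kHz mod fs = 16.5 kHz.
16.5 kHz ≤ fs/2 = 18.55 kHz, appears at 16.5 kHz.
53.6 kHz mod fs = 16.5 kHz.
16.5 kHz ≤ fs/2 = 18.55 kHz, appears at 16.5 kHz.
53.6 kHz and 90.7 kHz both map to 16.5 kHz.

53.6 kHz, 90.7 kHz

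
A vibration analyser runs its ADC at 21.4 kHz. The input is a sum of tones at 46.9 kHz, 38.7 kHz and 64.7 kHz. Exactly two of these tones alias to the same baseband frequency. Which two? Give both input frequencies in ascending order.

38.7 kHz, 46.9 kHz

fs/2 = 10.7 kHz.
46.9 kHz mod fs = 4.1 kHz.
4.1 kHz ≤ fs/2 = 10.7 kHz, appears at 4.1 kHz.
38.7 kHz mod fs = 17.3 kHz.
17.3 kHz > fs/2 = 10.7 kHz, folds to fs − 17.3 kHz = 4.1 kHz.
64.7 kHz mod fs = 0.5 kHz.
0.5 kHz ≤ fs/2 = 10.7 kHz, appears at 0.5 kHz.
38.7 kHz and 46.9 kHz both map to 4.1 kHz.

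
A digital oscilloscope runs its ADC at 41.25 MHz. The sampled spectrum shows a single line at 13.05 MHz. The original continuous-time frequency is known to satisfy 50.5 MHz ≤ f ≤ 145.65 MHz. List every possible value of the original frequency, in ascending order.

Frequencies that alias to 13.05 MHz are k·fs ± 13.05 MHz for integer k ≥ 0.
k=0: 13.05 MHz.
k=1: 28.2 MHz, 54.3 MHz.
k=2: 69.45 MHz, 95.55 MHz.
k=3: 110.7 MHz, 136.8 MHz.
k=4: 151.95 MHz, 178.05 MHz.
Within [50.5 MHz, 145.65 MHz]: 54.3 MHz, 69.45 MHz, 95.55 MHz, 110.7 MHz, 136.8 MHz.

54.3 MHz, 69.45 MHz, 95.55 MHz, 110.7 MHz, 136.8 MHz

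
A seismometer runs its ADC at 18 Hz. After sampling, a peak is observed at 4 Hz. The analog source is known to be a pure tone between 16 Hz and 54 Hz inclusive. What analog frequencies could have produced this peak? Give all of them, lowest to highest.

22 Hz, 32 Hz, 40 Hz, 50 Hz

Frequencies that alias to 4 Hz are k·fs ± 4 Hz for integer k ≥ 0.
k=0: 4 Hz.
k=1: 14 Hz, 22 Hz.
k=2: 32 Hz, 40 Hz.
k=3: 50 Hz, 58 Hz.
k=4: 68 Hz, 76 Hz.
Within [16 Hz, 54 Hz]: 22 Hz, 32 Hz, 40 Hz, 50 Hz.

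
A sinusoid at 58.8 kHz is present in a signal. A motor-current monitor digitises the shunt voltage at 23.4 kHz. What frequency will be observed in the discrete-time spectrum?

58.8 kHz mod fs = 12 kHz.
12 kHz > fs/2 = 11.7 kHz, folds to fs − 12 kHz = 11.4 kHz.

11.4 kHz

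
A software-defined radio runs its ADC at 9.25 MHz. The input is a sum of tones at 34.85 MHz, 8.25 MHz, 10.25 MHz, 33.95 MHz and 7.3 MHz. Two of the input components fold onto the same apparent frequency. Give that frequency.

1 MHz

fs/2 = 4.625 MHz.
34.85 MHz mod fs = 7.1 MHz.
7.1 MHz > fs/2 = 4.625 MHz, folds to fs − 7.1 MHz = 2.15 MHz.
8.25 MHz > fs/2 = 4.625 MHz, folds to fs − 8.25 MHz = 1 MHz.
10.25 MHz mod fs = 1 MHz.
1 MHz ≤ fs/2 = 4.625 MHz, appears at 1 MHz.
33.95 MHz mod fs = 6.2 MHz.
6.2 MHz > fs/2 = 4.625 MHz, folds to fs − 6.2 MHz = 3.05 MHz.
7.3 MHz > fs/2 = 4.625 MHz, folds to fs − 7.3 MHz = 1.95 MHz.
8.25 MHz and 10.25 MHz both map to 1 MHz.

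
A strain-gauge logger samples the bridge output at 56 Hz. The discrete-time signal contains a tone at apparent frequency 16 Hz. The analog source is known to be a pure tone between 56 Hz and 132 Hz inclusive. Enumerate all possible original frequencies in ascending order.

Frequencies that alias to 16 Hz are k·fs ± 16 Hz for integer k ≥ 0.
k=0: 16 Hz.
k=1: 40 Hz, 72 Hz.
k=2: 96 Hz, 128 Hz.
k=3: 152 Hz, 184 Hz.
Within [56 Hz, 132 Hz]: 72 Hz, 96 Hz, 128 Hz.

72 Hz, 96 Hz, 128 Hz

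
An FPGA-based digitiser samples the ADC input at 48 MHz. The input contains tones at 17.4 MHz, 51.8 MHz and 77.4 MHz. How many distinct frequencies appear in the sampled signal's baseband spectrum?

fs/2 = 24 MHz.
17.4 MHz ≤ fs/2 = 24 MHz, passes unchanged.
51.8 MHz mod fs = 3.8 MHz.
3.8 MHz ≤ fs/2 = 24 MHz, appears at 3.8 MHz.
77.4 MHz mod fs = 29.4 MHz.
29.4 MHz > fs/2 = 24 MHz, folds to fs − 29.4 MHz = 18.6 MHz.
Distinct values: {3.8 MHz, 17.4 MHz, 18.6 MHz} → 3.

3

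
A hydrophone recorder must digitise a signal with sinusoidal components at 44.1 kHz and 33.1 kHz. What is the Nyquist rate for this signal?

88.2 kHz

Highest-frequency component: 44.1 kHz.
Nyquist rate = 2 × 44.1 kHz = 88.2 kHz.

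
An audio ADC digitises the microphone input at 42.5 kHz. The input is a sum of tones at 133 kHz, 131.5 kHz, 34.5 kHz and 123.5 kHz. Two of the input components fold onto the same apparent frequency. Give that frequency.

fs/2 = 21.25 kHz.
133 kHz mod fs = 5.5 kHz.
5.5 kHz ≤ fs/2 = 21.25 kHz, appears at 5.5 kHz.
131.5 kHz mod fs = 4 kHz.
4 kHz ≤ fs/2 = 21.25 kHz, appears at 4 kHz.
34.5 kHz > fs/2 = 21.25 kHz, folds to fs − 34.5 kHz = 8 kHz.
123.5 kHz mod fs = 38.5 kHz.
38.5 kHz > fs/2 = 21.25 kHz, folds to fs − 38.5 kHz = 4 kHz.
123.5 kHz and 131.5 kHz both map to 4 kHz.

4 kHz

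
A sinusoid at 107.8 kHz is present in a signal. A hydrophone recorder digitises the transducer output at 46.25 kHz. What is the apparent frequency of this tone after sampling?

15.3 kHz

107.8 kHz mod fs = 15.3 kHz.
15.3 kHz ≤ fs/2 = 23.125 kHz, appears at 15.3 kHz.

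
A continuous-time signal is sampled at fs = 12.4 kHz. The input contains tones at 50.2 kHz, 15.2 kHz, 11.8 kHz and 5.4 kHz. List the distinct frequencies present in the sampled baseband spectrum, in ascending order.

fs/2 = 6.2 kHz.
50.2 kHz mod fs = 0.6 kHz.
0.6 kHz ≤ fs/2 = 6.2 kHz, appears at 0.6 kHz.
15.2 kHz mod fs = 2.8 kHz.
2.8 kHz ≤ fs/2 = 6.2 kHz, appears at 2.8 kHz.
11.8 kHz > fs/2 = 6.2 kHz, folds to fs − 11.8 kHz = 0.6 kHz.
5.4 kHz ≤ fs/2 = 6.2 kHz, passes unchanged.
Distinct values: {0.6 kHz, 2.8 kHz, 5.4 kHz}.

0.6 kHz, 2.8 kHz, 5.4 kHz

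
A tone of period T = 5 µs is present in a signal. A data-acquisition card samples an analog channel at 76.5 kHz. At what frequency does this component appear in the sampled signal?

T = 5 µs → f = 1/T = 200 kHz.
200 kHz mod fs = 47 kHz.
47 kHz > fs/2 = 38.25 kHz, folds to fs − 47 kHz = 29.5 kHz.

29.5 kHz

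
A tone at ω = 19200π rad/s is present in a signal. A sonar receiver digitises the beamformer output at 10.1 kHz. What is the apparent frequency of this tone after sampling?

ω = 19200π rad/s → f = ω/(2π) = 9600 Hz = 9.6 kHz.
9.6 kHz > fs/2 = 5.05 kHz, folds to fs − 9.6 kHz = 0.5 kHz.

0.5 kHz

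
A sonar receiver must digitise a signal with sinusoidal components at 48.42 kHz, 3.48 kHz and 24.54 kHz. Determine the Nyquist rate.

Highest-frequency component: 48.42 kHz.
Nyquist rate = 2 × 48.42 kHz = 96.84 kHz.

96.84 kHz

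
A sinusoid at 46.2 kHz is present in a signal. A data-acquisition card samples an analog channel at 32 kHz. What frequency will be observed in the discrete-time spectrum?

46.2 kHz mod fs = 14.2 kHz.
14.2 kHz ≤ fs/2 = 16 kHz, appears at 14.2 kHz.

14.2 kHz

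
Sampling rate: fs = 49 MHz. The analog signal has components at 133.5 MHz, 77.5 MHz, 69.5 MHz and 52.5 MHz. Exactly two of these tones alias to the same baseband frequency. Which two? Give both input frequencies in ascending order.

69.5 MHz, 77.5 MHz

fs/2 = 24.5 MHz.
133.5 MHz mod fs = 35.5 MHz.
35.5 MHz > fs/2 = 24.5 MHz, folds to fs − 35.5 MHz = 13.5 MHz.
77.5 MHz mod fs = 28.5 MHz.
28.5 MHz > fs/2 = 24.5 MHz, folds to fs − 28.5 MHz = 20.5 MHz.
69.5 MHz mod fs = 20.5 MHz.
20.5 MHz ≤ fs/2 = 24.5 MHz, appears at 20.5 MHz.
52.5 MHz mod fs = 3.5 MHz.
3.5 MHz ≤ fs/2 = 24.5 MHz, appears at 3.5 MHz.
69.5 MHz and 77.5 MHz both map to 20.5 MHz.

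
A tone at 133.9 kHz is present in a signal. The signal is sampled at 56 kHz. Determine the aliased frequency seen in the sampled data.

133.9 kHz mod fs = 21.9 kHz.
21.9 kHz ≤ fs/2 = 28 kHz, appears at 21.9 kHz.

21.9 kHz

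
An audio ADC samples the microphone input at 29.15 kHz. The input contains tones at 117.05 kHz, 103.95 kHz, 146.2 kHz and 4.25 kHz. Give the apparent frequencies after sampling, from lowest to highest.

0.45 kHz, 4.25 kHz, 12.65 kHz

fs/2 = 14.575 kHz.
117.05 kHz mod fs = 0.45 kHz.
0.45 kHz ≤ fs/2 = 14.575 kHz, appears at 0.45 kHz.
103.95 kHz mod fs = 16.5 kHz.
16.5 kHz > fs/2 = 14.575 kHz, folds to fs − 16.5 kHz = 12.65 kHz.
146.2 kHz mod fs = 0.45 kHz.
0.45 kHz ≤ fs/2 = 14.575 kHz, appears at 0.45 kHz.
4.25 kHz ≤ fs/2 = 14.575 kHz, passes unchanged.
Distinct values: {0.45 kHz, 4.25 kHz, 12.65 kHz}.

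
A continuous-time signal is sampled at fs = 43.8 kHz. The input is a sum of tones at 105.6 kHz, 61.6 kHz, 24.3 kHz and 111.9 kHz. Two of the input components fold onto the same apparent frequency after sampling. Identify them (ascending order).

24.3 kHz, 111.9 kHz

fs/2 = 21.9 kHz.
105.6 kHz mod fs = 18 kHz.
18 kHz ≤ fs/2 = 21.9 kHz, appears at 18 kHz.
61.6 kHz mod fs = 17.8 kHz.
17.8 kHz ≤ fs/2 = 21.9 kHz, appears at 17.8 kHz.
24.3 kHz > fs/2 = 21.9 kHz, folds to fs − 24.3 kHz = 19.5 kHz.
111.9 kHz mod fs = 24.3 kHz.
24.3 kHz > fs/2 = 21.9 kHz, folds to fs − 24.3 kHz = 19.5 kHz.
24.3 kHz and 111.9 kHz both map to 19.5 kHz.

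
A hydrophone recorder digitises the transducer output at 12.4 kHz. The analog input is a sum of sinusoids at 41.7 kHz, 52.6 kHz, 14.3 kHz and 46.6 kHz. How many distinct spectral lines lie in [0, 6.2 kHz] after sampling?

3

fs/2 = 6.2 kHz.
41.7 kHz mod fs = 4.5 kHz.
4.5 kHz ≤ fs/2 = 6.2 kHz, appears at 4.5 kHz.
52.6 kHz mod fs = 3 kHz.
3 kHz ≤ fs/2 = 6.2 kHz, appears at 3 kHz.
14.3 kHz mod fs = 1.9 kHz.
1.9 kHz ≤ fs/2 = 6.2 kHz, appears at 1.9 kHz.
46.6 kHz mod fs = 9.4 kHz.
9.4 kHz > fs/2 = 6.2 kHz, folds to fs − 9.4 kHz = 3 kHz.
Distinct values: {1.9 kHz, 3 kHz, 4.5 kHz} → 3.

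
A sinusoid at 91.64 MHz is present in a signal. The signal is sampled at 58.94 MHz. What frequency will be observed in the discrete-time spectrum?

26.24 MHz

91.64 MHz mod fs = 32.7 MHz.
32.7 MHz > fs/2 = 29.47 MHz, folds to fs − 32.7 MHz = 26.24 MHz.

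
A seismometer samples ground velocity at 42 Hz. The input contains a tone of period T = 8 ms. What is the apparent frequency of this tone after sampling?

T = 8 ms → f = 1/T = 125 Hz.
125 Hz mod fs = 41 Hz.
41 Hz > fs/2 = 21 Hz, folds to fs − 41 Hz = 1 Hz.

1 Hz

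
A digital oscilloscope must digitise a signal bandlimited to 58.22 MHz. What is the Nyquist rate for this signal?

116.44 MHz

Nyquist rate = 2 × 58.22 MHz = 116.44 MHz.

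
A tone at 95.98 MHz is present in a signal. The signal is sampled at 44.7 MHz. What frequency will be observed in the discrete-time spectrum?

6.58 MHz

95.98 MHz mod fs = 6.58 MHz.
6.58 MHz ≤ fs/2 = 22.35 MHz, appears at 6.58 MHz.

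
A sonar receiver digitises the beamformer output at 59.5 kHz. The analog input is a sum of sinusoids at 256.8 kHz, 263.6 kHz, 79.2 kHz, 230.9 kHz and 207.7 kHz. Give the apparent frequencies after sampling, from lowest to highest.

fs/2 = 29.75 kHz.
256.8 kHz mod fs = 18.8 kHz.
18.8 kHz ≤ fs/2 = 29.75 kHz, appears at 18.8 kHz.
263.6 kHz mod fs = 25.6 kHz.
25.6 kHz ≤ fs/2 = 29.75 kHz, appears at 25.6 kHz.
79.2 kHz mod fs = 19.7 kHz.
19.7 kHz ≤ fs/2 = 29.75 kHz, appears at 19.7 kHz.
230.9 kHz mod fs = 52.4 kHz.
52.4 kHz > fs/2 = 29.75 kHz, folds to fs − 52.4 kHz = 7.1 kHz.
207.7 kHz mod fs = 29.2 kHz.
29.2 kHz ≤ fs/2 = 29.75 kHz, appears at 29.2 kHz.
Distinct values: {7.1 kHz, 18.8 kHz, 19.7 kHz, 25.6 kHz, 29.2 kHz}.

7.1 kHz, 18.8 kHz, 19.7 kHz, 25.6 kHz, 29.2 kHz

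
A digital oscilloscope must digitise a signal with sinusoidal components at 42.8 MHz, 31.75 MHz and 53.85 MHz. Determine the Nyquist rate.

107.7 MHz

Highest-frequency component: 53.85 MHz.
Nyquist rate = 2 × 53.85 MHz = 107.7 MHz.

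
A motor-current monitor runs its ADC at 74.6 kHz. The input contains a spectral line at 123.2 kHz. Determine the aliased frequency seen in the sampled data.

26 kHz

123.2 kHz mod fs = 48.6 kHz.
48.6 kHz > fs/2 = 37.3 kHz, folds to fs − 48.6 kHz = 26 kHz.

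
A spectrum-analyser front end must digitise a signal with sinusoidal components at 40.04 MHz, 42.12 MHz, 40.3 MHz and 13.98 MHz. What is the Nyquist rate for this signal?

84.24 MHz

Highest-frequency component: 42.12 MHz.
Nyquist rate = 2 × 42.12 MHz = 84.24 MHz.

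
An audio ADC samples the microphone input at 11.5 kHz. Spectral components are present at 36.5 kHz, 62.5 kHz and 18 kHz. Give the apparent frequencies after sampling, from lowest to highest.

fs/2 = 5.75 kHz.
36.5 kHz mod fs = 2 kHz.
2 kHz ≤ fs/2 = 5.75 kHz, appears at 2 kHz.
62.5 kHz mod fs = 5 kHz.
5 kHz ≤ fs/2 = 5.75 kHz, appears at 5 kHz.
18 kHz mod fs = 6.5 kHz.
6.5 kHz > fs/2 = 5.75 kHz, folds to fs − 6.5 kHz = 5 kHz.
Distinct values: {2 kHz, 5 kHz}.

2 kHz, 5 kHz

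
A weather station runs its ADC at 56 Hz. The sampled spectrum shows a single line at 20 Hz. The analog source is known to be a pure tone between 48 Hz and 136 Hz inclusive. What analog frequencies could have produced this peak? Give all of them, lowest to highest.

Frequencies that alias to 20 Hz are k·fs ± 20 Hz for integer k ≥ 0.
k=0: 20 Hz.
k=1: 36 Hz, 76 Hz.
k=2: 92 Hz, 132 Hz.
k=3: 148 Hz, 188 Hz.
Within [48 Hz, 136 Hz]: 76 Hz, 92 Hz, 132 Hz.

76 Hz, 92 Hz, 132 Hz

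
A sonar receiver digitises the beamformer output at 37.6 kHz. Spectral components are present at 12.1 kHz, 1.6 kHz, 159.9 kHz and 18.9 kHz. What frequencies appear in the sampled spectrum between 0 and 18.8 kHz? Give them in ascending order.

1.6 kHz, 9.5 kHz, 12.1 kHz, 18.7 kHz

fs/2 = 18.8 kHz.
12.1 kHz ≤ fs/2 = 18.8 kHz, passes unchanged.
1.6 kHz ≤ fs/2 = 18.8 kHz, passes unchanged.
159.9 kHz mod fs = 9.5 kHz.
9.5 kHz ≤ fs/2 = 18.8 kHz, appears at 9.5 kHz.
18.9 kHz > fs/2 = 18.8 kHz, folds to fs − 18.9 kHz = 18.7 kHz.
Distinct values: {1.6 kHz, 9.5 kHz, 12.1 kHz, 18.7 kHz}.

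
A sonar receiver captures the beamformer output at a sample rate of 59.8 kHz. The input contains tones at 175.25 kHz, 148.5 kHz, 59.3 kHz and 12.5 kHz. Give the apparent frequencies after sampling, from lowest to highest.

fs/2 = 29.9 kHz.
175.25 kHz mod fs = 55.65 kHz.
55.65 kHz > fs/2 = 29.9 kHz, folds to fs − 55.65 kHz = 4.15 kHz.
148.5 kHz mod fs = 28.9 kHz.
28.9 kHz ≤ fs/2 = 29.9 kHz, appears at 28.9 kHz.
59.3 kHz > fs/2 = 29.9 kHz, folds to fs − 59.3 kHz = 0.5 kHz.
12.5 kHz ≤ fs/2 = 29.9 kHz, passes unchanged.
Distinct values: {0.5 kHz, 4.15 kHz, 12.5 kHz, 28.9 kHz}.

0.5 kHz, 4.15 kHz, 12.5 kHz, 28.9 kHz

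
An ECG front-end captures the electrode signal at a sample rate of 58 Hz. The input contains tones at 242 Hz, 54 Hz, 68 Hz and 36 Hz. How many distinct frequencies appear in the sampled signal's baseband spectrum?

fs/2 = 29 Hz.
242 Hz mod fs = 10 Hz.
10 Hz ≤ fs/2 = 29 Hz, appears at 10 Hz.
54 Hz > fs/2 = 29 Hz, folds to fs − 54 Hz = 4 Hz.
68 Hz mod fs = 10 Hz.
10 Hz ≤ fs/2 = 29 Hz, appears at 10 Hz.
36 Hz > fs/2 = 29 Hz, folds to fs − 36 Hz = 22 Hz.
Distinct values: {4 Hz, 10 Hz, 22 Hz} → 3.

3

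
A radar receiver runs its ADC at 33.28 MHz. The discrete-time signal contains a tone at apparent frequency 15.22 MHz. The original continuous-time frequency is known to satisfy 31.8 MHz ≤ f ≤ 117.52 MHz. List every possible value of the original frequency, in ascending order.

Frequencies that alias to 15.22 MHz are k·fs ± 15.22 MHz for integer k ≥ 0.
k=0: 15.22 MHz.
k=1: 18.06 MHz, 48.5 MHz.
k=2: 51.34 MHz, 81.78 MHz.
k=3: 84.62 MHz, 115.06 MHz.
k=4: 117.9 MHz, 148.34 MHz.
Within [31.8 MHz, 117.52 MHz]: 48.5 MHz, 51.34 MHz, 81.78 MHz, 84.62 MHz, 115.06 MHz.

48.5 MHz, 51.34 MHz, 81.78 MHz, 84.62 MHz, 115.06 MHz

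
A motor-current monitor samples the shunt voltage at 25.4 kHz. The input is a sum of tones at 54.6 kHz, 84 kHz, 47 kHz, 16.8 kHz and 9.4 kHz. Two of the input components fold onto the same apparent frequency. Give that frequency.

3.8 kHz

fs/2 = 12.7 kHz.
54.6 kHz mod fs = 3.8 kHz.
3.8 kHz ≤ fs/2 = 12.7 kHz, appears at 3.8 kHz.
84 kHz mod fs = 7.8 kHz.
7.8 kHz ≤ fs/2 = 12.7 kHz, appears at 7.8 kHz.
47 kHz mod fs = 21.6 kHz.
21.6 kHz > fs/2 = 12.7 kHz, folds to fs − 21.6 kHz = 3.8 kHz.
16.8 kHz > fs/2 = 12.7 kHz, folds to fs − 16.8 kHz = 8.6 kHz.
9.4 kHz ≤ fs/2 = 12.7 kHz, passes unchanged.
47 kHz and 54.6 kHz both map to 3.8 kHz.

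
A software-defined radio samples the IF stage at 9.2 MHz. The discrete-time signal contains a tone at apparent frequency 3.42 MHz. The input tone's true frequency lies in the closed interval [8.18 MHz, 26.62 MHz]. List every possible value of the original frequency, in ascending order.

Frequencies that alias to 3.42 MHz are k·fs ± 3.42 MHz for integer k ≥ 0.
k=0: 3.42 MHz.
k=1: 5.78 MHz, 12.62 MHz.
k=2: 14.98 MHz, 21.82 MHz.
k=3: 24.18 MHz, 31.02 MHz.
k=4: 33.38 MHz, 40.22 MHz.
Within [8.18 MHz, 26.62 MHz]: 12.62 MHz, 14.98 MHz, 21.82 MHz, 24.18 MHz.

12.62 MHz, 14.98 MHz, 21.82 MHz, 24.18 MHz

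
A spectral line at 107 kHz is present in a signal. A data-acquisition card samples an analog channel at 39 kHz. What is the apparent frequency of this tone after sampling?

107 kHz mod fs = 29 kHz.
29 kHz > fs/2 = 19.5 kHz, folds to fs − 29 kHz = 10 kHz.

10 kHz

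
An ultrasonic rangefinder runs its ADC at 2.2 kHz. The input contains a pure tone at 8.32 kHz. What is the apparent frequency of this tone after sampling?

0.48 kHz

8.32 kHz mod fs = 1.72 kHz.
1.72 kHz > fs/2 = 1.1 kHz, folds to fs − 1.72 kHz = 0.48 kHz.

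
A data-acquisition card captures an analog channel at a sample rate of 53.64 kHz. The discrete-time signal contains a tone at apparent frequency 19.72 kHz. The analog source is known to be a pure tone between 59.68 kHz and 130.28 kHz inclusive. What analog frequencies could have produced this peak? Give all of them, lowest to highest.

73.36 kHz, 87.56 kHz, 127 kHz

Frequencies that alias to 19.72 kHz are k·fs ± 19.72 kHz for integer k ≥ 0.
k=0: 19.72 kHz.
k=1: 33.92 kHz, 73.36 kHz.
k=2: 87.56 kHz, 127 kHz.
k=3: 141.2 kHz, 180.64 kHz.
Within [59.68 kHz, 130.28 kHz]: 73.36 kHz, 87.56 kHz, 127 kHz.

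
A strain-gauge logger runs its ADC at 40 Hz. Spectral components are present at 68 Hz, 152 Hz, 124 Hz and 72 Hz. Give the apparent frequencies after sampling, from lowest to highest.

4 Hz, 8 Hz, 12 Hz

fs/2 = 20 Hz.
68 Hz mod fs = 28 Hz.
28 Hz > fs/2 = 20 Hz, folds to fs − 28 Hz = 12 Hz.
152 Hz mod fs = 32 Hz.
32 Hz > fs/2 = 20 Hz, folds to fs − 32 Hz = 8 Hz.
124 Hz mod fs = 4 Hz.
4 Hz ≤ fs/2 = 20 Hz, appears at 4 Hz.
72 Hz mod fs = 32 Hz.
32 Hz > fs/2 = 20 Hz, folds to fs − 32 Hz = 8 Hz.
Distinct values: {4 Hz, 8 Hz, 12 Hz}.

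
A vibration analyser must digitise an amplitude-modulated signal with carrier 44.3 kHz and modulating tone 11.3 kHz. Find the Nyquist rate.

111.2 kHz

AM sidebands sit at fc ± fm = 33 kHz and 55.6 kHz.
Highest-frequency component: 55.6 kHz.
Nyquist rate = 2 × 55.6 kHz = 111.2 kHz.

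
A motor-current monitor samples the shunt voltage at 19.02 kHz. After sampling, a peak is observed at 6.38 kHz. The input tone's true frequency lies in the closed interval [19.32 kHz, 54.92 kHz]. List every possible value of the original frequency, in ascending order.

25.4 kHz, 31.66 kHz, 44.42 kHz, 50.68 kHz

Frequencies that alias to 6.38 kHz are k·fs ± 6.38 kHz for integer k ≥ 0.
k=0: 6.38 kHz.
k=1: 12.64 kHz, 25.4 kHz.
k=2: 31.66 kHz, 44.42 kHz.
k=3: 50.68 kHz, 63.44 kHz.
k=4: 69.7 kHz, 82.46 kHz.
Within [19.32 kHz, 54.92 kHz]: 25.4 kHz, 31.66 kHz, 44.42 kHz, 50.68 kHz.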